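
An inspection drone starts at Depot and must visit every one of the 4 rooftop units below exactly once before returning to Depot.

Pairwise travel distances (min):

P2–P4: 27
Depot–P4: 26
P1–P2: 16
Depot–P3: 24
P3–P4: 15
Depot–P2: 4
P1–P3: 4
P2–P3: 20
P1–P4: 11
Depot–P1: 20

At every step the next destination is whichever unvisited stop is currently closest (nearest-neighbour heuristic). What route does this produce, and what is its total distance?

From Depot: distances to unvisited — P2=4, P1=20, P3=24, P4=26. Nearest is P2 (4).
From P2: distances to unvisited — P1=16, P3=20, P4=27. Nearest is P1 (16).
From P1: distances to unvisited — P3=4, P4=11. Nearest is P3 (4).
From P3: distances to unvisited — P4=15. Nearest is P4 (15).
Return P4→Depot: 26.
Total = 4 + 16 + 4 + 15 + 26 = 65.

Total distance 65 min via the nearest-neighbour route Depot → P2 → P1 → P3 → P4 → Depot.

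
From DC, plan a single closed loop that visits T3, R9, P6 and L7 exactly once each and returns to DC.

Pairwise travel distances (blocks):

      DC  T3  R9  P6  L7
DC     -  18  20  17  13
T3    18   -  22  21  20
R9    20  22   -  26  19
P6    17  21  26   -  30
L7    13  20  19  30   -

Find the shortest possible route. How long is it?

DC-T3-R9-P6-L7-DC: 18+22+26+30+13 = 109
DC-T3-R9-L7-P6-DC: 18+22+19+30+17 = 106
DC-T3-P6-R9-L7-DC: 18+21+26+19+13 = 97
DC-T3-P6-L7-R9-DC: 18+21+30+19+20 = 108
DC-T3-L7-R9-P6-DC: 18+20+19+26+17 = 100
DC-T3-L7-P6-R9-DC: 18+20+30+26+20 = 114
DC-R9-T3-P6-L7-DC: 20+22+21+30+13 = 106
DC-R9-T3-L7-P6-DC: 20+22+20+30+17 = 109
DC-R9-P6-T3-L7-DC: 20+26+21+20+13 = 100
DC-R9-L7-T3-P6-DC: 20+19+20+21+17 = 97
DC-P6-T3-R9-L7-DC: 17+21+22+19+13 = 92
DC-P6-R9-T3-L7-DC: 17+26+22+20+13 = 98
The minimum is 92.
One optimal route: DC → P6 → T3 → R9 → L7 → DC (or its reverse).

Minimum total distance: 92 blocks.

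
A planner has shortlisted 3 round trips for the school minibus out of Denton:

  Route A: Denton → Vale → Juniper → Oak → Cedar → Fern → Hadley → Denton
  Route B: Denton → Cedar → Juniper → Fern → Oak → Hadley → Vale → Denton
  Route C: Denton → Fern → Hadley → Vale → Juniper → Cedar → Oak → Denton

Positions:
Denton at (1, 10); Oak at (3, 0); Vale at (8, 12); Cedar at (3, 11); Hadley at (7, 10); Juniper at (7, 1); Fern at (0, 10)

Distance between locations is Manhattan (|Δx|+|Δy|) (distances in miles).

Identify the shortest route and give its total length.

Route A: 9 + 12 + 5 + 11 + 4 + 7 + 6 = 54
Route B: 3 + 14 + 16 + 13 + 14 + 3 + 9 = 72
Route C: 1 + 7 + 3 + 12 + 14 + 11 + 12 = 60

54 miles — Route A is the shortest.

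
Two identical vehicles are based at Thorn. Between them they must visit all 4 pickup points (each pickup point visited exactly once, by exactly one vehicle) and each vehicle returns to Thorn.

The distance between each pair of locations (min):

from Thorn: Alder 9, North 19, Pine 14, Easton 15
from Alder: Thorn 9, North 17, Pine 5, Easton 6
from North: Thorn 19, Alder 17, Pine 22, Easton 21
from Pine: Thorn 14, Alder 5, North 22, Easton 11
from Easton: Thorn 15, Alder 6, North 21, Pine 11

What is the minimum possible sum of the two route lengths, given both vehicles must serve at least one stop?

Minimum combined distance: 78 min.

Try each way of splitting the stops between the two vehicles (each non-empty) and, for each split, find the best tour for each vehicle:
  {Alder} + {North, Pine, Easton}: 18 + 65 = 83
  {North} + {Alder, Pine, Easton}: 38 + 40 = 78
  {Alder, North} + {Pine, Easton}: 45 + 40 = 85
  {Pine} + {Alder, North, Easton}: 28 + 55 = 83
  {Alder, Pine} + {North, Easton}: 28 + 55 = 83
  {North, Pine} + {Alder, Easton}: 55 + 30 = 85
  … (7 splits in total)
Best: vehicle 1 Thorn → North → Thorn = 38; vehicle 2 Thorn → Alder → Pine → Easton → Thorn = 40; combined 78.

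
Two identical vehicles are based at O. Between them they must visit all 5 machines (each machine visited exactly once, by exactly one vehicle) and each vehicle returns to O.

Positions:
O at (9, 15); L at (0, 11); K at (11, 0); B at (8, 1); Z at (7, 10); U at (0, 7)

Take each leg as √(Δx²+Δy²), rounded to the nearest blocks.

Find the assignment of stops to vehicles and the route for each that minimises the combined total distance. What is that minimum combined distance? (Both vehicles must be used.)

52 blocks — the smallest possible combined total.

Check every non-empty split of the stops between the two vehicles; for each half take its own optimal tour:
  {L} + {K, B, Z, U}: 20 + 41 = 61
  {K} + {L, B, Z, U}: 30 + 38 = 68
  {L, K} + {B, Z, U}: 41 + 36 = 77
  {B} + {L, K, Z, U}: 28 + 43 = 71
  {L, B} + {K, Z, U}: 37 + 41 = 78
  {K, B} + {L, Z, U}: 32 + 27 = 59
  … (15 splits in total)
  {Z} + {L, K, B, U}: 10 + 42 = 52  ← best
Best: vehicle 1 O → Z → O = 10; vehicle 2 O → L → U → B → K → O = 42; combined 52.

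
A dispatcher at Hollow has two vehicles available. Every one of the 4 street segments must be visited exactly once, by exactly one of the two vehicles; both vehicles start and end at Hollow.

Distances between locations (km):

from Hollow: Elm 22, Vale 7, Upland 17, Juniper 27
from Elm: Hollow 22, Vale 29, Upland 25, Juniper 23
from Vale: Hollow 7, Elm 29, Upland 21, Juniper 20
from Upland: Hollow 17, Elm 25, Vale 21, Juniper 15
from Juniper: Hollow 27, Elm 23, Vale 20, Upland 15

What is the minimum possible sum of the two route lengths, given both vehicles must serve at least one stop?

Minimum combined distance: 91 km.

Check every non-empty split of the stops between the two vehicles; for each half take its own optimal tour:
  {Elm} + {Vale, Upland, Juniper}: 44 + 59 = 103
  {Vale} + {Elm, Upland, Juniper}: 14 + 77 = 91
  {Elm, Vale} + {Upland, Juniper}: 58 + 59 = 117
  {Upland} + {Elm, Vale, Juniper}: 34 + 72 = 106
  {Elm, Upland} + {Vale, Juniper}: 64 + 54 = 118
  {Vale, Upland} + {Elm, Juniper}: 45 + 72 = 117
  … (7 splits in total)
Best: vehicle 1 Hollow → Vale → Hollow = 14; vehicle 2 Hollow → Elm → Juniper → Upland → Hollow = 77; combined 91.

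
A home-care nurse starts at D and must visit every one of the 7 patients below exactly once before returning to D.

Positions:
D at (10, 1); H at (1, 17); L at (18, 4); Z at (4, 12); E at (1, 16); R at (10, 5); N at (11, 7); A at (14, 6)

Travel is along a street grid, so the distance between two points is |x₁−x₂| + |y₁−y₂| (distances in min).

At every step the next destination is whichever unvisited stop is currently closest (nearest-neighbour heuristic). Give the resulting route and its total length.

D → [R:4 / N:7 / A:9 / L:11 / Z:17 / E:24 / H:25] → R (4)
R → [N:3 / A:5 / L:9 / Z:13 / E:20 / H:21] → N (3)
N → [A:4 / L:10 / Z:12 / E:19 / H:20] → A (4)
A → [L:6 / Z:16 / E:23 / H:24] → L (6)
L → [Z:22 / E:29 / H:30] → Z (22)
Z → [E:7 / H:8] → E (7)
E → [H:1] → H (1)
Return H→D: 25.
Total = 4 + 3 + 4 + 6 + 22 + 7 + 1 + 25 = 72.

72 min along D → R → N → A → L → Z → E → H → D.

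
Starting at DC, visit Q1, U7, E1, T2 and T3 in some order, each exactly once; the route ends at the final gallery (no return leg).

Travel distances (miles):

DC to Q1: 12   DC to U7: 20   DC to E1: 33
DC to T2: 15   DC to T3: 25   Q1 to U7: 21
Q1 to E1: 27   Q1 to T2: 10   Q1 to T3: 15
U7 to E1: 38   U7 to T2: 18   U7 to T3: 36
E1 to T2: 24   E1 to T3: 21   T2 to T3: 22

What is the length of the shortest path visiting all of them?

There are 5! = 120 possible orderings.
DC → Q1 → U7 → E1 → T2 → T3: 12+21+38+24+22 = 117
DC → Q1 → U7 → E1 → T3 → T2: 12+21+38+21+22 = 114
DC → Q1 → U7 → T2 → E1 → T3: 12+21+18+24+21 = 96
DC → Q1 → U7 → T2 → T3 → E1: 12+21+18+22+21 = 94
DC → Q1 → U7 → T3 → E1 → T2: 12+21+36+21+24 = 114
DC → Q1 → U7 → T3 → T2 → E1: 12+21+36+22+24 = 115
DC → Q1 → E1 → U7 → T2 → T3: 12+27+38+18+22 = 117
DC → Q1 → E1 → U7 → T3 → T2: 12+27+38+36+22 = 135
DC → Q1 → E1 → T2 → U7 → T3: 12+27+24+18+36 = 117
DC → Q1 → E1 → T2 → T3 → U7: 12+27+24+22+36 = 121
DC → Q1 → E1 → T3 → U7 → T2: 12+27+21+36+18 = 114
DC → Q1 → E1 → T3 → T2 → U7: 12+27+21+22+18 = 100
DC → Q1 → T2 → U7 → E1 → T3: 12+10+18+38+21 = 99
DC → Q1 → T2 → U7 → T3 → E1: 12+10+18+36+21 = 97
… (106 more)
DC → U7 → T2 → Q1 → T3 → E1: 20+18+10+15+21 = 84  ← best
The minimum is 84.
One shortest path: DC → U7 → T2 → Q1 → T3 → E1.

Shortest open route: 84 miles.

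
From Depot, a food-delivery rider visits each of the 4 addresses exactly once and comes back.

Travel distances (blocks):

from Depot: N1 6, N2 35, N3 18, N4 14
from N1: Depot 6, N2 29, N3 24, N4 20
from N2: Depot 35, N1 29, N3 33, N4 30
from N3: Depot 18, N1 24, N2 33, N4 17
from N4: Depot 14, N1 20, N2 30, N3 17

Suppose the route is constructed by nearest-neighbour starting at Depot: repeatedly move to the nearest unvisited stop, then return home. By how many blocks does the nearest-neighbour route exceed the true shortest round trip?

The nearest-neighbour route is 12 blocks longer than optimal.

From Depot: N1=6, N4=14, N3=18, N2=35 → choose N1 (6).
From N1: N4=20, N3=24, N2=29 → choose N4 (20).
From N4: N3=17, N2=30 → choose N3 (17).
From N3: N2=33 → choose N2 (33).
NN route Depot → N1 → N4 → N3 → N2 → Depot costs 111.
Optimal: Depot → N1 → N2 → N3 → N4 → Depot costs 99 (by enumerating all 12 distinct tours).
Excess = 111 − 99 = 12.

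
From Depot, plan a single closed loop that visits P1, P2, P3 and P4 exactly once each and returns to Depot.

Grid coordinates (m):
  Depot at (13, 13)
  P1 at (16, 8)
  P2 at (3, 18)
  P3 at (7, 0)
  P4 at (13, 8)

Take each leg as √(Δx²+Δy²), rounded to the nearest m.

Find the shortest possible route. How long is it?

Shortest round trip = 48 m.

Depot-P1-P2-P3-P4-Depot: 6+16+18+10+5 = 55
Depot-P1-P2-P4-P3-Depot: 6+16+14+10+14 = 60
Depot-P1-P3-P2-P4-Depot: 6+12+18+14+5 = 55
Depot-P1-P3-P4-P2-Depot: 6+12+10+14+11 = 53
Depot-P1-P4-P2-P3-Depot: 6+3+14+18+14 = 55
Depot-P1-P4-P3-P2-Depot: 6+3+10+18+11 = 48
Depot-P2-P1-P3-P4-Depot: 11+16+12+10+5 = 54
Depot-P2-P1-P4-P3-Depot: 11+16+3+10+14 = 54
Depot-P2-P3-P1-P4-Depot: 11+18+12+3+5 = 49
Depot-P2-P4-P1-P3-Depot: 11+14+3+12+14 = 54
Depot-P3-P1-P2-P4-Depot: 14+12+16+14+5 = 61
Depot-P3-P2-P1-P4-Depot: 14+18+16+3+5 = 56
The minimum is 48.
One optimal route: Depot → P1 → P4 → P3 → P2 → Depot (or its reverse).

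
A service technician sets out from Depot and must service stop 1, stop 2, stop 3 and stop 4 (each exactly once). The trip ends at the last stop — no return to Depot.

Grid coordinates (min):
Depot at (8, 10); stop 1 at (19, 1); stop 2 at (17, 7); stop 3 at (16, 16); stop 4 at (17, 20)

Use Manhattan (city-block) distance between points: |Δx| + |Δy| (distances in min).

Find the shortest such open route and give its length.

There are 4! = 24 possible orderings.
Depot - stop 1 - stop 2 - stop 3 - stop 4: 20+8+10+5 = 43
Depot - stop 1 - stop 2 - stop 4 - stop 3: 20+8+13+5 = 46
Depot - stop 1 - stop 3 - stop 2 - stop 4: 20+18+10+13 = 61
Depot - stop 1 - stop 3 - stop 4 - stop 2: 20+18+5+13 = 56
Depot - stop 1 - stop 4 - stop 2 - stop 3: 20+21+13+10 = 64
Depot - stop 1 - stop 4 - stop 3 - stop 2: 20+21+5+10 = 56
Depot - stop 2 - stop 1 - stop 3 - stop 4: 12+8+18+5 = 43
Depot - stop 2 - stop 1 - stop 4 - stop 3: 12+8+21+5 = 46
Depot - stop 2 - stop 3 - stop 1 - stop 4: 12+10+18+21 = 61
Depot - stop 2 - stop 3 - stop 4 - stop 1: 12+10+5+21 = 48
Depot - stop 2 - stop 4 - stop 1 - stop 3: 12+13+21+18 = 64
Depot - stop 2 - stop 4 - stop 3 - stop 1: 12+13+5+18 = 48
Depot - stop 3 - stop 1 - stop 2 - stop 4: 14+18+8+13 = 53
Depot - stop 3 - stop 1 - stop 4 - stop 2: 14+18+21+13 = 66
… (10 more)
Depot - stop 3 - stop 4 - stop 2 - stop 1: 14+5+13+8 = 40  ← best
The minimum is 40.
One shortest path: Depot → stop 3 → stop 4 → stop 2 → stop 1.

Shortest open route: 40 min.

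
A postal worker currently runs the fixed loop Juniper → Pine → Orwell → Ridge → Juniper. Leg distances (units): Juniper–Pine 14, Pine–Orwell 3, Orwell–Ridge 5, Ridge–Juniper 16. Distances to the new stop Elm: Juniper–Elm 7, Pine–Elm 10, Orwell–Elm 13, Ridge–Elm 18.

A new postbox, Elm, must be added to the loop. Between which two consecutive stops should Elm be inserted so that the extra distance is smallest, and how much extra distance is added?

Minimum extra distance: 3, inserting Elm between Juniper and Pine.

Insertion cost between consecutive stops i–j is d(i,Elm) + d(Elm,j) − d(i,j):
  between Juniper and Pine: 7 + 10 − 14 = 3
  between Pine and Orwell: 10 + 13 − 3 = 20
  between Orwell and Ridge: 13 + 18 − 5 = 26
  between Ridge and Juniper: 18 + 7 − 16 = 9
Cheapest insertion is between Juniper and Pine, adding 3.
New total = 38 + 3 = 41.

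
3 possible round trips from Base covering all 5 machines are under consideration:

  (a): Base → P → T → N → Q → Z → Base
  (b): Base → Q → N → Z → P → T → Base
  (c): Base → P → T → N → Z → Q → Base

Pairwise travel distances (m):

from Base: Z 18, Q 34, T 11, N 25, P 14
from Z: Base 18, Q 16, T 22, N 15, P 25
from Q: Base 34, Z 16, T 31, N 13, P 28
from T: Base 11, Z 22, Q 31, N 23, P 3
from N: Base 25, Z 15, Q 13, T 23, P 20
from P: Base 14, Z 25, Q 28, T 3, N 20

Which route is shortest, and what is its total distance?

Shortest is (a), total 87 m.

(a): 14 + 3 + 23 + 13 + 16 + 18 = 87
(b): 34 + 13 + 15 + 25 + 3 + 11 = 101
(c): 14 + 3 + 23 + 15 + 16 + 34 = 105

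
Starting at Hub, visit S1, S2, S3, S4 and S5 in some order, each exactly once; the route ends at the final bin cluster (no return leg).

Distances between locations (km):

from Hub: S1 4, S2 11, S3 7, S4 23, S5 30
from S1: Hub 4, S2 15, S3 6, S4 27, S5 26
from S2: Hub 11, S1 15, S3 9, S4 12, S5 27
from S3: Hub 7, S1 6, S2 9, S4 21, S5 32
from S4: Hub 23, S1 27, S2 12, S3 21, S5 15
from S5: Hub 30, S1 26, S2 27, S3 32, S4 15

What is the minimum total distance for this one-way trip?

Minimum one-way distance = 46 km.

There are 5! = 120 possible orderings.
Hub → S1 → S2 → S3 → S4 → S5: 4+15+9+21+15 = 64
Hub → S1 → S2 → S3 → S5 → S4: 4+15+9+32+15 = 75
Hub → S1 → S2 → S4 → S3 → S5: 4+15+12+21+32 = 84
Hub → S1 → S2 → S4 → S5 → S3: 4+15+12+15+32 = 78
Hub → S1 → S2 → S5 → S3 → S4: 4+15+27+32+21 = 99
Hub → S1 → S2 → S5 → S4 → S3: 4+15+27+15+21 = 82
Hub → S1 → S3 → S2 → S4 → S5: 4+6+9+12+15 = 46
Hub → S1 → S3 → S2 → S5 → S4: 4+6+9+27+15 = 61
Hub → S1 → S3 → S4 → S2 → S5: 4+6+21+12+27 = 70
Hub → S1 → S3 → S4 → S5 → S2: 4+6+21+15+27 = 73
Hub → S1 → S3 → S5 → S2 → S4: 4+6+32+27+12 = 81
Hub → S1 → S3 → S5 → S4 → S2: 4+6+32+15+12 = 69
Hub → S1 → S4 → S2 → S3 → S5: 4+27+12+9+32 = 84
Hub → S1 → S4 → S2 → S5 → S3: 4+27+12+27+32 = 102
… (106 more)
The minimum is 46.
One shortest path: Hub → S1 → S3 → S2 → S4 → S5.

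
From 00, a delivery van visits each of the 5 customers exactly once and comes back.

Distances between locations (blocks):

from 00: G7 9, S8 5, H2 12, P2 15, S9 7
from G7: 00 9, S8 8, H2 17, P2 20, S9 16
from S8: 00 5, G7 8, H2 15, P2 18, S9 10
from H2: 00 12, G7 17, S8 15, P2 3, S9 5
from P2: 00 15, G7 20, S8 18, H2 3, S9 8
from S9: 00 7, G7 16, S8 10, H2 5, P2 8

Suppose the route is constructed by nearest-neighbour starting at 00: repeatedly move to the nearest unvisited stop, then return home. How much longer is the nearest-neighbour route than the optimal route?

The nearest-neighbour route is 4 blocks longer than optimal.

From 00: S8=5, S9=7, G7=9, H2=12, P2=15 → choose S8 (5).
From S8: G7=8, S9=10, H2=15, P2=18 → choose G7 (8).
From G7: S9=16, H2=17, P2=20 → choose S9 (16).
From S9: H2=5, P2=8 → choose H2 (5).
From H2: P2=3 → choose P2 (3).
NN route 00 → S8 → G7 → S9 → H2 → P2 → 00 costs 52.
Optimal: 00 → S8 → G7 → H2 → P2 → S9 → 00 costs 48 (by enumerating all 60 distinct tours).
Excess = 52 − 48 = 4.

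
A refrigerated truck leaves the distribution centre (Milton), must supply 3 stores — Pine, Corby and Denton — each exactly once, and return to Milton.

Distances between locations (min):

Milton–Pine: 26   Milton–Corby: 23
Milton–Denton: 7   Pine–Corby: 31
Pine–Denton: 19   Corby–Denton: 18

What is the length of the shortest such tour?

With 3 stops there are 3!/2 = 3 distinct round trips (a route and its reverse cost the same).
Milton - Pine - Corby - Denton - Milton: 26+31+18+7 = 82
Milton - Pine - Denton - Corby - Milton: 26+19+18+23 = 86
Milton - Corby - Pine - Denton - Milton: 23+31+19+7 = 80
The minimum is 80.
One optimal route: Milton → Corby → Pine → Denton → Milton (or its reverse).

80 min — the shortest possible round trip.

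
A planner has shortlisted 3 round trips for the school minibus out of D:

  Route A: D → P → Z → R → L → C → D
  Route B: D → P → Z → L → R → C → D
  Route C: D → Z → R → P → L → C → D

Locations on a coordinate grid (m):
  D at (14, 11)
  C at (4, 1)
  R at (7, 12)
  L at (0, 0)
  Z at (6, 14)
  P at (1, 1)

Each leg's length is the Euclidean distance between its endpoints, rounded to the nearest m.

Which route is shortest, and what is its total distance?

43 m — Route C is the shortest.

Route A: 16 + 14 + 2 + 14 + 4 + 14 = 64
Route B: 16 + 14 + 15 + 14 + 11 + 14 = 84
Route C: 9 + 2 + 13 + 1 + 4 + 14 = 43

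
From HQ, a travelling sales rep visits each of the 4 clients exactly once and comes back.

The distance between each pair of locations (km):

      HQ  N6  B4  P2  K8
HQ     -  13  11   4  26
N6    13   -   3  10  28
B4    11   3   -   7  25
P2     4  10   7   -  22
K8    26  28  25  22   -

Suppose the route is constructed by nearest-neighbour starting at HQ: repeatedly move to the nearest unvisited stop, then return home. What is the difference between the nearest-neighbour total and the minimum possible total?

HQ: P2=4, B4=11, N6=13, K8=26 ⇒ P2
P2: B4=7, N6=10, K8=22 ⇒ B4
B4: N6=3, K8=25 ⇒ N6
N6: K8=28 ⇒ K8
NN route HQ → P2 → B4 → N6 → K8 → HQ costs 68.
Optimal: HQ → N6 → B4 → K8 → P2 → HQ costs 67 (by enumerating all 12 distinct tours).
Excess = 68 − 67 = 1.

The nearest-neighbour route is 1 km longer than optimal.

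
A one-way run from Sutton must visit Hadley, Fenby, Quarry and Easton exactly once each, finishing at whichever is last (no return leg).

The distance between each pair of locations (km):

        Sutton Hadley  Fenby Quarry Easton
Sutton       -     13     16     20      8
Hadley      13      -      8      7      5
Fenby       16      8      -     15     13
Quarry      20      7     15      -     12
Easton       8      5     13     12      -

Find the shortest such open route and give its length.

There are 4! = 24 possible orderings.
Sutton→Hadley→Fenby→Quarry→Easton: 13+8+15+12 = 48
Sutton→Hadley→Fenby→Easton→Quarry: 13+8+13+12 = 46
Sutton→Hadley→Quarry→Fenby→Easton: 13+7+15+13 = 48
Sutton→Hadley→Quarry→Easton→Fenby: 13+7+12+13 = 45
Sutton→Hadley→Easton→Fenby→Quarry: 13+5+13+15 = 46
Sutton→Hadley→Easton→Quarry→Fenby: 13+5+12+15 = 45
Sutton→Fenby→Hadley→Quarry→Easton: 16+8+7+12 = 43
Sutton→Fenby→Hadley→Easton→Quarry: 16+8+5+12 = 41
Sutton→Fenby→Quarry→Hadley→Easton: 16+15+7+5 = 43
Sutton→Fenby→Quarry→Easton→Hadley: 16+15+12+5 = 48
Sutton→Fenby→Easton→Hadley→Quarry: 16+13+5+7 = 41
Sutton→Fenby→Easton→Quarry→Hadley: 16+13+12+7 = 48
Sutton→Quarry→Hadley→Fenby→Easton: 20+7+8+13 = 48
Sutton→Quarry→Hadley→Easton→Fenby: 20+7+5+13 = 45
… (10 more)
Sutton→Easton→Hadley→Quarry→Fenby: 8+5+7+15 = 35  ← best
The minimum is 35.
One shortest path: Sutton → Easton → Hadley → Quarry → Fenby.

Minimum one-way distance = 35 km.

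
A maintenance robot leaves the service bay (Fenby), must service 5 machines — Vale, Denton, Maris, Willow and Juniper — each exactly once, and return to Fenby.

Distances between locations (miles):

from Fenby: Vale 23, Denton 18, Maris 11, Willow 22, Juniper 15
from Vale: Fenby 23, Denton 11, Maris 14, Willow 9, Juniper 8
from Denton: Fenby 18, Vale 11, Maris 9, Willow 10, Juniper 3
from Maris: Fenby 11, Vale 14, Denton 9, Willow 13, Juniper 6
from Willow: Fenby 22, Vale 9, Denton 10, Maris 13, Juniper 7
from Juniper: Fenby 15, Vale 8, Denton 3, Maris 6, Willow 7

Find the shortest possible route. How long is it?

There are 60 distinct closed tours to check (reversals are equivalent).
Fenby-Vale-Denton-Maris-Willow-Juniper-Fenby: 23+11+9+13+7+15 = 78
Fenby-Vale-Denton-Maris-Juniper-Willow-Fenby: 23+11+9+6+7+22 = 78
Fenby-Vale-Denton-Willow-Maris-Juniper-Fenby: 23+11+10+13+6+15 = 78
Fenby-Vale-Denton-Willow-Juniper-Maris-Fenby: 23+11+10+7+6+11 = 68
Fenby-Vale-Denton-Juniper-Maris-Willow-Fenby: 23+11+3+6+13+22 = 78
Fenby-Vale-Denton-Juniper-Willow-Maris-Fenby: 23+11+3+7+13+11 = 68
Fenby-Vale-Maris-Denton-Willow-Juniper-Fenby: 23+14+9+10+7+15 = 78
Fenby-Vale-Maris-Denton-Juniper-Willow-Fenby: 23+14+9+3+7+22 = 78
Fenby-Vale-Maris-Willow-Denton-Juniper-Fenby: 23+14+13+10+3+15 = 78
Fenby-Vale-Maris-Willow-Juniper-Denton-Fenby: 23+14+13+7+3+18 = 78
Fenby-Vale-Maris-Juniper-Denton-Willow-Fenby: 23+14+6+3+10+22 = 78
Fenby-Vale-Maris-Juniper-Willow-Denton-Fenby: 23+14+6+7+10+18 = 78
Fenby-Vale-Willow-Denton-Maris-Juniper-Fenby: 23+9+10+9+6+15 = 72
Fenby-Vale-Willow-Denton-Juniper-Maris-Fenby: 23+9+10+3+6+11 = 62
… (46 more)
The minimum is 62.
One optimal route: Fenby → Vale → Willow → Denton → Juniper → Maris → Fenby (or its reverse).

Shortest round trip = 62 miles.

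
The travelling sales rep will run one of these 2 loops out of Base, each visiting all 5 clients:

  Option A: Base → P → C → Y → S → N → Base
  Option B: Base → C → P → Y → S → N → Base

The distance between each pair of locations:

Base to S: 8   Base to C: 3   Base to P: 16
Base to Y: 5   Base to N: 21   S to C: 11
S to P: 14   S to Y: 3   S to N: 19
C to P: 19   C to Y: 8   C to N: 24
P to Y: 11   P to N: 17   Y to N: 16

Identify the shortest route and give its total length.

Option A: 16 + 19 + 8 + 3 + 19 + 21 = 86
Option B: 3 + 19 + 11 + 3 + 19 + 21 = 76

76 — Option B is the shortest.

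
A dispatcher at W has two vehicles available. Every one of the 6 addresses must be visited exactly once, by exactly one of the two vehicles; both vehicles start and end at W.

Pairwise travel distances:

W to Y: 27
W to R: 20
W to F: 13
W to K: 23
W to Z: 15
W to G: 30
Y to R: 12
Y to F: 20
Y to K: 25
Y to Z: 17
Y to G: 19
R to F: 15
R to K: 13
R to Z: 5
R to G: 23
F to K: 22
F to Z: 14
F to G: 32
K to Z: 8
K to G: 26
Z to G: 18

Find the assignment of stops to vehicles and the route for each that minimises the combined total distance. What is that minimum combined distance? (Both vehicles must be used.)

Try each way of splitting the stops between the two vehicles (each non-empty) and, for each split, find the best tour for each vehicle:
  {Y} + {R, F, K, Z, G}: 54 + 97 = 151
  {R} + {Y, F, K, Z, G}: 40 + 101 = 141
  {Y, R} + {F, K, Z, G}: 59 + 91 = 150
  {F} + {Y, R, K, Z, G}: 26 + 97 = 123
  {Y, F} + {R, K, Z, G}: 60 + 89 = 149
  {R, F} + {Y, K, Z, G}: 48 + 95 = 143
  … (31 splits in total)
Best: vehicle 1 W → F → W = 26; vehicle 2 W → K → Z → R → Y → G → W = 97; combined 123.

Minimum combined distance: 123.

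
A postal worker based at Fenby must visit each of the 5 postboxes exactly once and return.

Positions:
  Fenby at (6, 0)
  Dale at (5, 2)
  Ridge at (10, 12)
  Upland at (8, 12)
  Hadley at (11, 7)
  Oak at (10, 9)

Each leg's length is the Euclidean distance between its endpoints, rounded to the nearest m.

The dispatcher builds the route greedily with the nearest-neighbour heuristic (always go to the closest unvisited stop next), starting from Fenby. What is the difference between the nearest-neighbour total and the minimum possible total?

From Fenby: Dale=2, Hadley=9, Oak=10, Upland=12, Ridge=13 → choose Dale (2).
From Dale: Hadley=8, Oak=9, Upland=10, Ridge=11 → choose Hadley (8).
From Hadley: Oak=2, Ridge=5, Upland=6 → choose Oak (2).
From Oak: Ridge=3, Upland=4 → choose Ridge (3).
From Ridge: Upland=2 → choose Upland (2).
NN route Fenby → Dale → Hadley → Oak → Ridge → Upland → Fenby costs 29.
Optimal: Fenby → Dale → Upland → Ridge → Oak → Hadley → Fenby costs 28 (by enumerating all 60 distinct tours).
Excess = 29 − 28 = 1.

Excess over optimum: 1 m.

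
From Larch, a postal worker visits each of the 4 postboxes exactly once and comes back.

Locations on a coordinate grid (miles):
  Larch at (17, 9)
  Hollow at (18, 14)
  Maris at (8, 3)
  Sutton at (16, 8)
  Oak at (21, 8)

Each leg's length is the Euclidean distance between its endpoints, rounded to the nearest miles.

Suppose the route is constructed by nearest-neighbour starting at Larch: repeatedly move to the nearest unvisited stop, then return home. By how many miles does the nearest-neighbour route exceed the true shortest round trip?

Larch: Sutton=1, Oak=4, Hollow=5, Maris=11 ⇒ Sutton
Sutton: Oak=5, Hollow=6, Maris=9 ⇒ Oak
Oak: Hollow=7, Maris=14 ⇒ Hollow
Hollow: Maris=15 ⇒ Maris
NN route Larch → Sutton → Oak → Hollow → Maris → Larch costs 39.
Optimal: Larch → Hollow → Oak → Maris → Sutton → Larch costs 36 (by enumerating all 12 distinct tours).
Excess = 39 − 36 = 3.

The nearest-neighbour route is 3 miles longer than optimal.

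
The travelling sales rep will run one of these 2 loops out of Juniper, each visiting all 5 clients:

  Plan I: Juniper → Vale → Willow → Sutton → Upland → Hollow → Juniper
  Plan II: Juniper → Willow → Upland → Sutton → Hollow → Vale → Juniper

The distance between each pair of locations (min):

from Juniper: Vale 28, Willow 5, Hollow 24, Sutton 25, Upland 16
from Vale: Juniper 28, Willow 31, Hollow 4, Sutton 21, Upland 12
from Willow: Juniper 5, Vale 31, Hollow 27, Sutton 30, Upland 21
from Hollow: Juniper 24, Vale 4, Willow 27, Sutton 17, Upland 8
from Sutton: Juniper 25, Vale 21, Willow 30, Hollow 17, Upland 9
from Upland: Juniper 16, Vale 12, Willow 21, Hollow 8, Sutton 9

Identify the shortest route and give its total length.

84 min — Plan II is the shortest.

Plan I: 28 + 31 + 30 + 9 + 8 + 24 = 130
Plan II: 5 + 21 + 9 + 17 + 4 + 28 = 84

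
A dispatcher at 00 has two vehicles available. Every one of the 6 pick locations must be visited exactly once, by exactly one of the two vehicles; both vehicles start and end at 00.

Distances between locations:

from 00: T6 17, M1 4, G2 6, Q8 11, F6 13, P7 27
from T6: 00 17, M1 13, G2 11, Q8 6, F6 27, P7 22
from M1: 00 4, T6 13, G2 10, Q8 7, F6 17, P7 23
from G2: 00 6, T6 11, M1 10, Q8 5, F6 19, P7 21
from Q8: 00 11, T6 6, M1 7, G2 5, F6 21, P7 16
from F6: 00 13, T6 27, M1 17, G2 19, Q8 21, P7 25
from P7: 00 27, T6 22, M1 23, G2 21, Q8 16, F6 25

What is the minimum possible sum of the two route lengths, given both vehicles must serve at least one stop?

Minimum combined distance: 85.

There are 2^5 − 1 = 31 ways to divide the 6 stops into two non-empty groups. For each, the best each vehicle can do is its own shortest tour through its group:
  {T6} + {M1, G2, Q8, F6, P7}: 34 + 73 = 107
  {M1} + {T6, G2, Q8, F6, P7}: 8 + 77 = 85
  {T6, M1} + {G2, Q8, F6, P7}: 34 + 65 = 99
  {G2} + {T6, M1, Q8, F6, P7}: 12 + 77 = 89
  {T6, G2} + {M1, Q8, F6, P7}: 34 + 65 = 99
  {M1, G2} + {T6, Q8, F6, P7}: 20 + 77 = 97
  … (31 splits in total)
Best: vehicle 1 00 → M1 → 00 = 8; vehicle 2 00 → G2 → T6 → Q8 → P7 → F6 → 00 = 77; combined 85.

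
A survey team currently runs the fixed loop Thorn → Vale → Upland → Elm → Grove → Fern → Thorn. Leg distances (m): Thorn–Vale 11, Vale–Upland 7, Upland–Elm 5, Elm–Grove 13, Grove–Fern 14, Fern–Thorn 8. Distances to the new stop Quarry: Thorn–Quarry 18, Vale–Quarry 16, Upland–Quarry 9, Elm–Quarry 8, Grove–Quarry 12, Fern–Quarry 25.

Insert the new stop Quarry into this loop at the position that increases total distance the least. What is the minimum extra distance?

Insertion cost between consecutive stops i–j is d(i,Quarry) + d(Quarry,j) − d(i,j):
  between Thorn and Vale: 18 + 16 − 11 = 23
  between Vale and Upland: 16 + 9 − 7 = 18
  between Upland and Elm: 9 + 8 − 5 = 12
  between Elm and Grove: 8 + 12 − 13 = 7
  between Grove and Fern: 12 + 25 − 14 = 23
  between Fern and Thorn: 25 + 18 − 8 = 35
Cheapest insertion is between Elm and Grove, adding 7.
New total = 58 + 7 = 65.

+7 m — insert Quarry between Elm and Grove.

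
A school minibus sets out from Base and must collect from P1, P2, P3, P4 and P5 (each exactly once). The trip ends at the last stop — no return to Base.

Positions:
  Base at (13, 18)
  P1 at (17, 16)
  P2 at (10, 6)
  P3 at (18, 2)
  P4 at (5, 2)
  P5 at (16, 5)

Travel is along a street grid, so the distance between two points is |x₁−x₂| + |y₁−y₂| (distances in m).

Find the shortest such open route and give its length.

There are 5! = 120 possible orderings.
Base - P1 - P2 - P3 - P4 - P5: 6+17+12+13+14 = 62
Base - P1 - P2 - P3 - P5 - P4: 6+17+12+5+14 = 54
Base - P1 - P2 - P4 - P3 - P5: 6+17+9+13+5 = 50
Base - P1 - P2 - P4 - P5 - P3: 6+17+9+14+5 = 51
Base - P1 - P2 - P5 - P3 - P4: 6+17+7+5+13 = 48
Base - P1 - P2 - P5 - P4 - P3: 6+17+7+14+13 = 57
Base - P1 - P3 - P2 - P4 - P5: 6+15+12+9+14 = 56
Base - P1 - P3 - P2 - P5 - P4: 6+15+12+7+14 = 54
Base - P1 - P3 - P4 - P2 - P5: 6+15+13+9+7 = 50
Base - P1 - P3 - P4 - P5 - P2: 6+15+13+14+7 = 55
Base - P1 - P3 - P5 - P2 - P4: 6+15+5+7+9 = 42
Base - P1 - P3 - P5 - P4 - P2: 6+15+5+14+9 = 49
Base - P1 - P4 - P2 - P3 - P5: 6+26+9+12+5 = 58
Base - P1 - P4 - P2 - P5 - P3: 6+26+9+7+5 = 53
… (106 more)
The minimum is 42.
One shortest path: Base → P1 → P3 → P5 → P2 → P4.

Shortest open route: 42 m.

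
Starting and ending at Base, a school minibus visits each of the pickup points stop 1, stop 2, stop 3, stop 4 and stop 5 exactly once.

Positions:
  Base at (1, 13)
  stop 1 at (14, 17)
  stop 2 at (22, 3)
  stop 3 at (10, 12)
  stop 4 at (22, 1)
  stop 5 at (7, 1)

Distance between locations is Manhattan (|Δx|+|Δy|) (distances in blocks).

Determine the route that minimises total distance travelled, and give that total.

76 blocks — the shortest possible round trip.

With 5 stops there are 5!/2 = 60 distinct round trips (a route and its reverse cost the same).
Base-stop 1-stop 2-stop 3-stop 4-stop 5-Base: 17+22+21+23+15+18 = 116
Base-stop 1-stop 2-stop 3-stop 5-stop 4-Base: 17+22+21+14+15+33 = 122
Base-stop 1-stop 2-stop 4-stop 3-stop 5-Base: 17+22+2+23+14+18 = 96
Base-stop 1-stop 2-stop 4-stop 5-stop 3-Base: 17+22+2+15+14+10 = 80
Base-stop 1-stop 2-stop 5-stop 3-stop 4-Base: 17+22+17+14+23+33 = 126
Base-stop 1-stop 2-stop 5-stop 4-stop 3-Base: 17+22+17+15+23+10 = 104
Base-stop 1-stop 3-stop 2-stop 4-stop 5-Base: 17+9+21+2+15+18 = 82
Base-stop 1-stop 3-stop 2-stop 5-stop 4-Base: 17+9+21+17+15+33 = 112
Base-stop 1-stop 3-stop 4-stop 2-stop 5-Base: 17+9+23+2+17+18 = 86
Base-stop 1-stop 3-stop 4-stop 5-stop 2-Base: 17+9+23+15+17+31 = 112
Base-stop 1-stop 3-stop 5-stop 2-stop 4-Base: 17+9+14+17+2+33 = 92
Base-stop 1-stop 3-stop 5-stop 4-stop 2-Base: 17+9+14+15+2+31 = 88
Base-stop 1-stop 4-stop 2-stop 3-stop 5-Base: 17+24+2+21+14+18 = 96
Base-stop 1-stop 4-stop 2-stop 5-stop 3-Base: 17+24+2+17+14+10 = 84
… (46 more)
Base-stop 3-stop 1-stop 2-stop 4-stop 5-Base: 10+9+22+2+15+18 = 76  ← best
The minimum is 76.
One optimal route: Base → stop 3 → stop 1 → stop 2 → stop 4 → stop 5 → Base (or its reverse).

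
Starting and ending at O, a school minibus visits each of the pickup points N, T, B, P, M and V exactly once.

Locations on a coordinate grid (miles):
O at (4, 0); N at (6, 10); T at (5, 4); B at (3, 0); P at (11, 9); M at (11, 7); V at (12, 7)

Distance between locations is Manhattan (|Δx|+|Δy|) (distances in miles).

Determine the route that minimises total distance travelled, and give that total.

With 6 stops there are 6!/2 = 360 distinct round trips (a route and its reverse cost the same).
O - N - T - B - P - M - V - O: 12+7+6+17+2+1+15 = 60
O - N - T - B - P - V - M - O: 12+7+6+17+3+1+14 = 60
O - N - T - B - M - P - V - O: 12+7+6+15+2+3+15 = 60
O - N - T - B - M - V - P - O: 12+7+6+15+1+3+16 = 60
O - N - T - B - V - P - M - O: 12+7+6+16+3+2+14 = 60
O - N - T - B - V - M - P - O: 12+7+6+16+1+2+16 = 60
O - N - T - P - B - M - V - O: 12+7+11+17+15+1+15 = 78
O - N - T - P - B - V - M - O: 12+7+11+17+16+1+14 = 78
… (352 more)
O - N - P - M - V - T - B - O: 12+6+2+1+10+6+1 = 38  ← best
The minimum is 38.
One optimal route: O → N → P → M → V → T → B → O (or its reverse).

Shortest round trip = 38 miles.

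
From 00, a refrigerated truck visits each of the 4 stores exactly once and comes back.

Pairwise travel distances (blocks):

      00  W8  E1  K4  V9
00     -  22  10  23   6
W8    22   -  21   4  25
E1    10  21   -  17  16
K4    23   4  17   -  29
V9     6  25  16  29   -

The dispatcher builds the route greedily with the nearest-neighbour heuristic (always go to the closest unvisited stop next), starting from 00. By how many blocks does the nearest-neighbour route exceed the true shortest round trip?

The nearest-neighbour route is 3 blocks longer than optimal.

00: V9=6, E1=10, W8=22, K4=23 ⇒ V9
V9: E1=16, W8=25, K4=29 ⇒ E1
E1: K4=17, W8=21 ⇒ K4
K4: W8=4 ⇒ W8
NN route 00 → V9 → E1 → K4 → W8 → 00 costs 65.
Optimal: 00 → E1 → K4 → W8 → V9 → 00 costs 62 (by enumerating all 12 distinct tours).
Excess = 65 − 62 = 3.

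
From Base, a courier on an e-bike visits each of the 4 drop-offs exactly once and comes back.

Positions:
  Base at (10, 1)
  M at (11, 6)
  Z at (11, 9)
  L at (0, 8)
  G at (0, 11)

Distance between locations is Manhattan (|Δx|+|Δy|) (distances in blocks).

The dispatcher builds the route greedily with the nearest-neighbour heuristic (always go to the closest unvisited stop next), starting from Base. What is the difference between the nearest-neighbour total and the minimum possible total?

The nearest-neighbour route is 2 blocks longer than optimal.

From Base: M=6, Z=9, L=17, G=20 → choose M (6).
From M: Z=3, L=13, G=16 → choose Z (3).
From Z: L=12, G=13 → choose L (12).
From L: G=3 → choose G (3).
NN route Base → M → Z → L → G → Base costs 44.
Optimal: Base → M → Z → G → L → Base costs 42 (by enumerating all 12 distinct tours).
Excess = 44 − 42 = 2.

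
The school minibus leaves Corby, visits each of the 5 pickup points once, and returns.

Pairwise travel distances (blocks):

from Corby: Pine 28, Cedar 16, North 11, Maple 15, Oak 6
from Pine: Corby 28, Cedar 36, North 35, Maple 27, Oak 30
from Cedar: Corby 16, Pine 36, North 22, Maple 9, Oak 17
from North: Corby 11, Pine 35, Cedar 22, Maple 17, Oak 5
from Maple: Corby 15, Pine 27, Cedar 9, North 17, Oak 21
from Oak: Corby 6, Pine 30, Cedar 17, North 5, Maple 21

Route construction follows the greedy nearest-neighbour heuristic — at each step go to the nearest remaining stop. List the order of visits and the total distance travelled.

At Corby the remaining stops are Oak 6, North 11, Maple 15, Cedar 16, Pine 28; go to Oak.
At Oak the remaining stops are North 5, Cedar 17, Maple 21, Pine 30; go to North.
At North the remaining stops are Maple 17, Cedar 22, Pine 35; go to Maple.
At Maple the remaining stops are Cedar 9, Pine 27; go to Cedar.
At Cedar the remaining stops are Pine 36; go to Pine.
Return Pine→Corby: 28.
Total = 6 + 5 + 17 + 9 + 36 + 28 = 101.

101 blocks along Corby → Oak → North → Maple → Cedar → Pine → Corby.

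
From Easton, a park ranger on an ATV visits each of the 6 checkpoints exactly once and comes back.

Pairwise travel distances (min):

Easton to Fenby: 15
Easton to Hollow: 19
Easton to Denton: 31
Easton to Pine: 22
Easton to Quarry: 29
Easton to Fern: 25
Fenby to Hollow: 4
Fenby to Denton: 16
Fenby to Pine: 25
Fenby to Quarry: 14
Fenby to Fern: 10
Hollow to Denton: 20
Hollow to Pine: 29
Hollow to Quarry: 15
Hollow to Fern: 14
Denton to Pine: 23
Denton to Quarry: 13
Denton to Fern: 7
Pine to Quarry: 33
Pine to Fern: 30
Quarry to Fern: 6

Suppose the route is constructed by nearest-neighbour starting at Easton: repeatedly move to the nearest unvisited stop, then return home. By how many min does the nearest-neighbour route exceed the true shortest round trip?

The nearest-neighbour route is 5 min longer than optimal.

From Easton: Fenby=15, Hollow=19, Pine=22, Fern=25, Quarry=29, Denton=31 → choose Fenby (15).
From Fenby: Hollow=4, Fern=10, Quarry=14, Denton=16, Pine=25 → choose Hollow (4).
From Hollow: Fern=14, Quarry=15, Denton=20, Pine=29 → choose Fern (14).
From Fern: Quarry=6, Denton=7, Pine=30 → choose Quarry (6).
From Quarry: Denton=13, Pine=33 → choose Denton (13).
From Denton: Pine=23 → choose Pine (23).
NN route Easton → Fenby → Hollow → Fern → Quarry → Denton → Pine → Easton costs 97.
Optimal: Easton → Fenby → Hollow → Quarry → Fern → Denton → Pine → Easton costs 92 (by enumerating all 360 distinct tours).
Excess = 97 − 92 = 5.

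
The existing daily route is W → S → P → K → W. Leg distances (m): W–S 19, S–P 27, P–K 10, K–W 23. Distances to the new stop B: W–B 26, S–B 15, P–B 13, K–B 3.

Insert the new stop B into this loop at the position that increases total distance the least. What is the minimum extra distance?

Insertion cost between consecutive stops i–j is d(i,B) + d(B,j) − d(i,j):
  between W and S: 26 + 15 − 19 = 22
  between S and P: 15 + 13 − 27 = 1
  between P and K: 13 + 3 − 10 = 6
  between K and W: 3 + 26 − 23 = 6
Cheapest insertion is between S and P, adding 1.
New total = 79 + 1 = 80.

Minimum extra distance: 1 m, inserting B between S and P.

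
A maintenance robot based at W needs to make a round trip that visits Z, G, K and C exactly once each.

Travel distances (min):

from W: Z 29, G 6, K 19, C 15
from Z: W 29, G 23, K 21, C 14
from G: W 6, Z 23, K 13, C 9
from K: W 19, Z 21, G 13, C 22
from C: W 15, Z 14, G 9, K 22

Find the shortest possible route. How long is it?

Minimum total distance: 69 min.

W-Z-G-K-C-W: 29+23+13+22+15 = 102
W-Z-G-C-K-W: 29+23+9+22+19 = 102
W-Z-K-G-C-W: 29+21+13+9+15 = 87
W-Z-K-C-G-W: 29+21+22+9+6 = 87
W-Z-C-G-K-W: 29+14+9+13+19 = 84
W-Z-C-K-G-W: 29+14+22+13+6 = 84
W-G-Z-K-C-W: 6+23+21+22+15 = 87
W-G-Z-C-K-W: 6+23+14+22+19 = 84
W-G-K-Z-C-W: 6+13+21+14+15 = 69
W-G-C-Z-K-W: 6+9+14+21+19 = 69
W-K-Z-G-C-W: 19+21+23+9+15 = 87
W-K-G-Z-C-W: 19+13+23+14+15 = 84
The minimum is 69.
One optimal route: W → G → K → Z → C → W (or its reverse).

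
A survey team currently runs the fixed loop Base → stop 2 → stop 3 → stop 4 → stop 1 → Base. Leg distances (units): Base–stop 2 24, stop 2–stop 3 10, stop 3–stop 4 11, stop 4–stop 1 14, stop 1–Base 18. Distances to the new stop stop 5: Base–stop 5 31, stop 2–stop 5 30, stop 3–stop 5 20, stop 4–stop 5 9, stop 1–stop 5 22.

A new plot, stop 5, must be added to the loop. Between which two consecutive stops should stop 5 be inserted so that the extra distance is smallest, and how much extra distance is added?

+17 — insert stop 5 between stop 4 and stop 1.

Insertion cost between consecutive stops i–j is d(i,stop 5) + d(stop 5,j) − d(i,j):
  between Base and stop 2: 31 + 30 − 24 = 37
  between stop 2 and stop 3: 30 + 20 − 10 = 40
  between stop 3 and stop 4: 20 + 9 − 11 = 18
  between stop 4 and stop 1: 9 + 22 − 14 = 17
  between stop 1 and Base: 22 + 31 − 18 = 35
Cheapest insertion is between stop 4 and stop 1, adding 17.
New total = 77 + 17 = 94.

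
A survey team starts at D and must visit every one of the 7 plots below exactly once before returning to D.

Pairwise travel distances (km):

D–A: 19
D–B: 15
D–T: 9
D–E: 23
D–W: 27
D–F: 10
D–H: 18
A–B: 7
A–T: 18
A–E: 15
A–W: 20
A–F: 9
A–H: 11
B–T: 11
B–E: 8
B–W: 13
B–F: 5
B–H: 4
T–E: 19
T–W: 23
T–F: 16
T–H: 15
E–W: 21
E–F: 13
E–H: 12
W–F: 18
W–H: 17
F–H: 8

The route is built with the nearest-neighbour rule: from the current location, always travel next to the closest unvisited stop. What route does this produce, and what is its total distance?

From D: distances to unvisited — T=9, F=10, B=15, H=18, A=19, E=23, W=27. Nearest is T (9).
From T: distances to unvisited — B=11, H=15, F=16, A=18, E=19, W=23. Nearest is B (11).
From B: distances to unvisited — H=4, F=5, A=7, E=8, W=13. Nearest is H (4).
From H: distances to unvisited — F=8, A=11, E=12, W=17. Nearest is F (8).
From F: distances to unvisited — A=9, E=13, W=18. Nearest is A (9).
From A: distances to unvisited — E=15, W=20. Nearest is E (15).
From E: distances to unvisited — W=21. Nearest is W (21).
Return W→D: 27.
Total = 9 + 11 + 4 + 8 + 9 + 15 + 21 + 27 = 104.

Total distance 104 km via the nearest-neighbour route D → T → B → H → F → A → E → W → D.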